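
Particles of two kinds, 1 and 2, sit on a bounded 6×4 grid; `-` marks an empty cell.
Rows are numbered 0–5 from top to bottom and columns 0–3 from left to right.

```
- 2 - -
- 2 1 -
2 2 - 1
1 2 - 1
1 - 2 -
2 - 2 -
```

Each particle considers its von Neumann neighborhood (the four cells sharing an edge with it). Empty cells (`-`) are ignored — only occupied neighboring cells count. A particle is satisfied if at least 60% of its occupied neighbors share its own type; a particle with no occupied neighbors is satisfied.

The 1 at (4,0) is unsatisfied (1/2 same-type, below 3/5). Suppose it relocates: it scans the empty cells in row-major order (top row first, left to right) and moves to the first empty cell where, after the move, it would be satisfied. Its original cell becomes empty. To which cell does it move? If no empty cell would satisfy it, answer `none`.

Vacating (4,0). Empty cells in order:
  (0,0): 0/1 same-type → still unsatisfied.
  (0,2): 1/2 same-type → still unsatisfied.
  (0,3): 0/0 same-type → satisfied — stop here.

(0,3)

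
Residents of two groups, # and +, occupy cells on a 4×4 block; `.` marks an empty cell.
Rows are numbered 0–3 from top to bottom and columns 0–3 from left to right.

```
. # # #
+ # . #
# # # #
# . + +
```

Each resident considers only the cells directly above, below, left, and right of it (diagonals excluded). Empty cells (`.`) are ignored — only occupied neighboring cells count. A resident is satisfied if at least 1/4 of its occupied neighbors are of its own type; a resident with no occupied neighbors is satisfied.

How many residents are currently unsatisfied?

(0,1)# 2/2 satisfied
(0,2)# 2/2 satisfied
(0,3)# 2/2 satisfied
(1,0)+ 0/2 not
(1,1)# 2/3 satisfied
(1,3)# 2/2 satisfied
(2,0)# 2/3 satisfied
(2,1)# 3/3 satisfied
(2,2)# 2/3 satisfied
(2,3)# 2/3 satisfied
(3,0)# 1/1 satisfied
(3,2)+ 1/2 satisfied
(3,3)+ 1/2 satisfied
Unsatisfied: (1,0) — 1 in total.

1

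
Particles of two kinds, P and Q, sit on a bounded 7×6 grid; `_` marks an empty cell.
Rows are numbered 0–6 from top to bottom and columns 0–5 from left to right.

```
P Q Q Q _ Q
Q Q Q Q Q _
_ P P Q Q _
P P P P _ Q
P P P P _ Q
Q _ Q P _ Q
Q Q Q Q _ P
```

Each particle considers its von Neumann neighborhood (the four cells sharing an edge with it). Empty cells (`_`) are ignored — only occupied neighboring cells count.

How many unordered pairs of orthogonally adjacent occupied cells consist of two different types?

11

Scan each occupied cell's neighbors to the right and below so each pair is counted once.
Row 0: P(0,0)–Q(0,1)≠ P(0,0)–Q(1,0)≠ Q(0,1)–Q(0,2)= Q(0,1)–Q(1,1)= Q(0,2)–Q(0,3)= Q(0,2)–Q(1,2)= Q(0,3)–Q(1,3)=  → 2/7 unlike.
Row 1: Q(1,0)–Q(1,1)= Q(1,1)–Q(1,2)= Q(1,1)–P(2,1)≠ Q(1,2)–Q(1,3)= Q(1,2)–P(2,2)≠ Q(1,3)–Q(1,4)= Q(1,3)–Q(2,3)= Q(1,4)–Q(2,4)=  → 2/8 unlike.
Row 2: P(2,1)–P(2,2)= P(2,1)–P(3,1)= P(2,2)–Q(2,3)≠ P(2,2)–P(3,2)= Q(2,3)–Q(2,4)= Q(2,3)–P(3,3)≠  → 2/6 unlike.
Row 3: P(3,0)–P(3,1)= P(3,0)–P(4,0)= P(3,1)–P(3,2)= P(3,1)–P(4,1)= P(3,2)–P(3,3)= P(3,2)–P(4,2)= P(3,3)–P(4,3)= Q(3,5)–Q(4,5)=  → 0/8 unlike.
Row 4: P(4,0)–P(4,1)= P(4,0)–Q(5,0)≠ P(4,1)–P(4,2)= P(4,2)–P(4,3)= P(4,2)–Q(5,2)≠ P(4,3)–P(5,3)= Q(4,5)–Q(5,5)=  → 2/7 unlike.
Row 5: Q(5,0)–Q(6,0)= Q(5,2)–P(5,3)≠ Q(5,2)–Q(6,2)= P(5,3)–Q(6,3)≠ Q(5,5)–P(6,5)≠  → 3/5 unlike.
Row 6: Q(6,0)–Q(6,1)= Q(6,1)–Q(6,2)= Q(6,2)–Q(6,3)=  → 0/3 unlike.
Total adjacent occupied pairs: 44; unlike-type pairs: 11.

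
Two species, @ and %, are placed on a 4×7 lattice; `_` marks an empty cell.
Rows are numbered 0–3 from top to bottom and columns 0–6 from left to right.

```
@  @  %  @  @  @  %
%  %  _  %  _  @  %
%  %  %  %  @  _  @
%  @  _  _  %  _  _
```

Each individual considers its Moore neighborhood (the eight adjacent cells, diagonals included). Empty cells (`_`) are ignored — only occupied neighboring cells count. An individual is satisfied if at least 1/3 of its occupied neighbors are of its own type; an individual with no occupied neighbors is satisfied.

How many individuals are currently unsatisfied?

(0,0)@ 1/3 ✓
(0,1)@ 1/4 ✗
(0,2)% 2/4 ✓
(0,3)@ 1/3 ✓
(0,4)@ 3/4 ✓
(0,5)@ 2/4 ✓
(0,6)% 1/3 ✓
(1,0)% 3/5 ✓
(1,1)% 5/7 ✓
(1,3)% 3/6 ✓
(1,5)@ 4/6 ✓
(1,6)% 1/4 ✗
(2,0)% 4/5 ✓
(2,1)% 5/6 ✓
(2,2)% 4/5 ✓
(2,3)% 3/4 ✓
(2,4)@ 1/4 ✗
(2,6)@ 1/2 ✓
(3,0)% 2/3 ✓
(3,1)@ 0/4 ✗
(3,4)% 1/2 ✓
Unsatisfied: (0,1), (1,6), (2,4), (3,1) — 4 in total.

4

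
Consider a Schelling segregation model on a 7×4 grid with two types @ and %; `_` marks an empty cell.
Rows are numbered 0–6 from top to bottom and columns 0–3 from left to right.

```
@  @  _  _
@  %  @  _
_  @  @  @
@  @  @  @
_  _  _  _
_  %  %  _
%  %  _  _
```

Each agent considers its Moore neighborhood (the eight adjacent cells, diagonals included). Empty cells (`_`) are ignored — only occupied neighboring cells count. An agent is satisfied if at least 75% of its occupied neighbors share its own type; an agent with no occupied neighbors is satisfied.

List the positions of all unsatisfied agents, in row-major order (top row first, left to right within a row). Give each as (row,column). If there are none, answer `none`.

(0,0), (1,1)

(0,0)@ 2/3 not
(0,1)@ 3/4 satisfied
(1,0)@ 3/4 satisfied
(1,1)% 0/6 not
(1,2)@ 4/5 satisfied
(2,1)@ 6/7 satisfied
(2,2)@ 6/7 satisfied
(2,3)@ 4/4 satisfied
(3,0)@ 2/2 satisfied
(3,1)@ 4/4 satisfied
(3,2)@ 5/5 satisfied
(3,3)@ 3/3 satisfied
(5,1)% 3/3 satisfied
(5,2)% 2/2 satisfied
(6,0)% 2/2 satisfied
(6,1)% 3/3 satisfied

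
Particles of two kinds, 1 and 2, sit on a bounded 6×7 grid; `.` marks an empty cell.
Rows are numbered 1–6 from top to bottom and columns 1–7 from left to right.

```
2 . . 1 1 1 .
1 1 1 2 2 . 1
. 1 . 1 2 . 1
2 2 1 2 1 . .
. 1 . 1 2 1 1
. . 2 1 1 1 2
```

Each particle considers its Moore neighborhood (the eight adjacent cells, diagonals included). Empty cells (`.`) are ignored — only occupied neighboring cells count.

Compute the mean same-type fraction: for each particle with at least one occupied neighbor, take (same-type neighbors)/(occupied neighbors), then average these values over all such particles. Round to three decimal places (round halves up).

(1,1)2 0/2
(1,4)1 2/4
(1,5)1 2/4
(1,6)1 2/3
(2,1)1 2/3
(2,2)1 3/4
(2,3)1 4/5
(2,4)2 2/6
(2,5)2 2/6
(2,7)1 2/2
(3,2)1 4/6
(3,4)1 3/7
(3,5)2 3/5
(3,7)1 1/1
(4,1)2 1/3
(4,2)2 1/4
(4,3)1 4/6
(4,4)2 2/6
(4,5)1 3/6
(5,2)1 1/4
(5,4)1 4/7
(5,5)2 1/7
(5,6)1 4/6
(5,7)1 2/3
(6,3)2 0/3
(6,4)1 2/4
(6,5)1 4/5
(6,6)1 3/5
(6,7)2 0/3
Sum over 29 particles: 0/2 + 2/4 + 2/4 + 2/3 + 2/3 + 3/4 + 4/5 + 2/6 + 2/6 + 2/2 + 4/6 + 3/7 + 3/5 + 1/1 + 1/3 + 1/4 + 4/6 + 2/6 + 3/6 + 1/4 + 4/7 + 1/7 + 4/6 + 2/3 + 0/3 + 2/4 + 4/5 + 3/5 + 0/3 = 6101/420; mean = 6101/420 ÷ 29 = 6101/12180 = 0.500903… → 0.501.

0.501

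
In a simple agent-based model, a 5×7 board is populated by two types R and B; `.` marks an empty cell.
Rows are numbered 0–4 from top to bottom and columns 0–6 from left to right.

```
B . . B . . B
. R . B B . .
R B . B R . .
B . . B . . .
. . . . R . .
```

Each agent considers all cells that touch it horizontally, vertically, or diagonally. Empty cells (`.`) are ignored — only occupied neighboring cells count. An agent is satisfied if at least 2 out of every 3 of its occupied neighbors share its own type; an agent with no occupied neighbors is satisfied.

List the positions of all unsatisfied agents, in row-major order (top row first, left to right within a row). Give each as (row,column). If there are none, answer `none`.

(0,0), (1,1), (2,0), (2,1), (2,4), (3,0), (3,3), (4,4)

Row 0: (0,0)B 0/1 unhappy · (0,3)B 2/2 ok · (0,6)B 0/0 ok
Row 1: (1,1)R 1/3 unhappy · (1,3)B 3/4 ok · (1,4)B 3/4 ok
Row 2: (2,0)R 1/3 unhappy · (2,1)B 1/3 unhappy · (2,3)B 3/4 ok · (2,4)R 0/4 unhappy
Row 3: (3,0)B 1/2 unhappy · (3,3)B 1/3 unhappy
Row 4: (4,4)R 0/1 unhappy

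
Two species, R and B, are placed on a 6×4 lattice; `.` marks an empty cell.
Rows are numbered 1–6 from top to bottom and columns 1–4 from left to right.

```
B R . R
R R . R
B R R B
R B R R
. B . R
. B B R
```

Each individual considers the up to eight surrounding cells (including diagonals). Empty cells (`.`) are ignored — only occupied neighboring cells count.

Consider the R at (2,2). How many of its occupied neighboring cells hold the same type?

Occupied neighbors of (2,2): (1,1)=B, (1,2)=R, (2,1)=R, (3,1)=B, (3,2)=R, (3,3)=R.
Same type (R): 4 of 6.

4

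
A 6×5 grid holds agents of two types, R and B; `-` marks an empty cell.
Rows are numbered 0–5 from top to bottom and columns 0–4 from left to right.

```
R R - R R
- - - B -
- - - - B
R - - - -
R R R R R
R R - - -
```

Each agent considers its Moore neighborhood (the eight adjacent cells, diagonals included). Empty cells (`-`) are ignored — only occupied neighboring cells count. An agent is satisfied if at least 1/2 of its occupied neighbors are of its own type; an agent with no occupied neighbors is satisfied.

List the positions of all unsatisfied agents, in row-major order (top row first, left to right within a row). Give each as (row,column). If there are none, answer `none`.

(1,3)

Row 0: (0,0)R 1/1 satisfied · (0,1)R 1/1 satisfied · (0,3)R 1/2 satisfied · (0,4)R 1/2 satisfied
Row 1: (1,3)B 1/3 not
Row 2: (2,4)B 1/1 satisfied
Row 3: (3,0)R 2/2 satisfied
Row 4: (4,0)R 4/4 satisfied · (4,1)R 5/5 satisfied · (4,2)R 3/3 satisfied · (4,3)R 2/2 satisfied · (4,4)R 1/1 satisfied
Row 5: (5,0)R 3/3 satisfied · (5,1)R 4/4 satisfied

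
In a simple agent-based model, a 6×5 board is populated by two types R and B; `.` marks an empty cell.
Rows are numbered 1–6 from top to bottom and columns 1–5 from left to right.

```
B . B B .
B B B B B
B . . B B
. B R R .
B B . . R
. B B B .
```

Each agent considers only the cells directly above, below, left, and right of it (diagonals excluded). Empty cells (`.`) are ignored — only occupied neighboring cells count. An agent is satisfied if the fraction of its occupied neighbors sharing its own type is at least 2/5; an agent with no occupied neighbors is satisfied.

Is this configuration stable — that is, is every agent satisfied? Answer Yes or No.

Yes

(1,1)B 1/1 satisfied
(1,3)B 2/2 satisfied
(1,4)B 2/2 satisfied
(2,1)B 3/3 satisfied
(2,2)B 2/2 satisfied
(2,3)B 3/3 satisfied
(2,4)B 4/4 satisfied
(2,5)B 2/2 satisfied
(3,1)B 1/1 satisfied
(3,4)B 2/3 satisfied
(3,5)B 2/2 satisfied
(4,2)B 1/2 satisfied
(4,3)R 1/2 satisfied
(4,4)R 1/2 satisfied
(5,1)B 1/1 satisfied
(5,2)B 3/3 satisfied
(5,5)R 0/0 satisfied
(6,2)B 2/2 satisfied
(6,3)B 2/2 satisfied
(6,4)B 1/1 satisfied
All meet the threshold, so the configuration is stable.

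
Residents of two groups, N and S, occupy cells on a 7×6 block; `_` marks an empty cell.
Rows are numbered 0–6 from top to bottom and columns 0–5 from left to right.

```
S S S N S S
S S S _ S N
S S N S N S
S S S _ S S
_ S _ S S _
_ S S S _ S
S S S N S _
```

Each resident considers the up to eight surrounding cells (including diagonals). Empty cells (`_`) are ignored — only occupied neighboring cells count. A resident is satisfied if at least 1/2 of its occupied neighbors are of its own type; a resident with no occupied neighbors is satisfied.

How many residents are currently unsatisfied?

5

(0,0)S 3/3 ✓
(0,1)S 5/5 ✓
(0,2)S 3/4 ✓
(0,3)N 0/4 ✗
(0,4)S 2/4 ✓
(0,5)S 2/3 ✓
(1,0)S 5/5 ✓
(1,1)S 7/8 ✓
(1,2)S 5/7 ✓
(1,4)S 4/7 ✓
(1,5)N 1/5 ✗
(2,0)S 5/5 ✓
(2,1)S 7/8 ✓
(2,2)N 0/6 ✗
(2,3)S 4/6 ✓
(2,4)N 1/6 ✗
(2,5)S 3/5 ✓
(3,0)S 4/4 ✓
(3,1)S 5/6 ✓
(3,2)S 5/6 ✓
(3,4)S 5/6 ✓
(3,5)S 3/4 ✓
(4,1)S 5/5 ✓
(4,3)S 5/5 ✓
(4,4)S 5/5 ✓
(5,1)S 5/5 ✓
(5,2)S 6/7 ✓
(5,3)S 5/6 ✓
(5,5)S 2/2 ✓
(6,0)S 2/2 ✓
(6,1)S 4/4 ✓
(6,2)S 4/5 ✓
(6,3)N 0/4 ✗
(6,4)S 2/3 ✓
Unsatisfied: (0,3), (1,5), (2,2), (2,4), (6,3) — 5 in total.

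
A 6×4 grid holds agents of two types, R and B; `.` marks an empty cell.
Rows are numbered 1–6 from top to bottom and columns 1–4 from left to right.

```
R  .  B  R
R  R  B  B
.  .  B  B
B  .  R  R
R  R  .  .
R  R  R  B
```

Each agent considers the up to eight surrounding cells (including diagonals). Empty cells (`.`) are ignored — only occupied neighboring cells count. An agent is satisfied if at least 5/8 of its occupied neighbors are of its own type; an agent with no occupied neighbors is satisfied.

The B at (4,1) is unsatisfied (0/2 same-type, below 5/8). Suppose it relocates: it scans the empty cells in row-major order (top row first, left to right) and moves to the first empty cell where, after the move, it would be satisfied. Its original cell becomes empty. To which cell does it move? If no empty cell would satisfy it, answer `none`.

Vacating (4,1). Empty cells in order:
  (1,2): 2/5 same-type → still unsatisfied.
  (3,1): 0/2 same-type → still unsatisfied.
  (3,2): 2/5 same-type → still unsatisfied.
  (4,2): 1/4 same-type → still unsatisfied.
  (5,3): 1/6 same-type → still unsatisfied.
  (5,4): 1/4 same-type → still unsatisfied.

none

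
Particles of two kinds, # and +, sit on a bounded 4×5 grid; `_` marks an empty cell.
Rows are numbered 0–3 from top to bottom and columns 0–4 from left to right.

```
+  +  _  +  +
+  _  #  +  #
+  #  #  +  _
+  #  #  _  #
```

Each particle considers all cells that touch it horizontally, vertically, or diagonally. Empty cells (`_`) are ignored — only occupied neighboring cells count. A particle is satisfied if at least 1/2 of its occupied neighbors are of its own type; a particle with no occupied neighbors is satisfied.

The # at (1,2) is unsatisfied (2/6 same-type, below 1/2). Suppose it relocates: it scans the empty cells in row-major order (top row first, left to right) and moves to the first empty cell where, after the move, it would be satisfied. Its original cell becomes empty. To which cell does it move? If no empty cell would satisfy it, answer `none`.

Vacating (1,2). Empty cells in order:
  (0,2): 0/3 same-type → still unsatisfied.
  (1,1): 2/6 same-type → still unsatisfied.
  (2,4): 2/4 same-type → satisfied — stop here.

(2,4)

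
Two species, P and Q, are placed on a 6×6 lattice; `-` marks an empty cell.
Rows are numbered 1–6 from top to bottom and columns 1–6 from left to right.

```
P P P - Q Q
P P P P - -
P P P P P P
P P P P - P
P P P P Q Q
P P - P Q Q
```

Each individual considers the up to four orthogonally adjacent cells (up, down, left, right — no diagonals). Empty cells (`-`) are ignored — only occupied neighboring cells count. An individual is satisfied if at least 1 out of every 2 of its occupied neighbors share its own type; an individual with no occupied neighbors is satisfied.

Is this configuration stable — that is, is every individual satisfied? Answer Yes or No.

Yes

Row 1: (1,1)P 2/2 ✓ · (1,2)P 3/3 ✓ · (1,3)P 2/2 ✓ · (1,5)Q 1/1 ✓ · (1,6)Q 1/1 ✓
Row 2: (2,1)P 3/3 ✓ · (2,2)P 4/4 ✓ · (2,3)P 4/4 ✓ · (2,4)P 2/2 ✓
Row 3: (3,1)P 3/3 ✓ · (3,2)P 4/4 ✓ · (3,3)P 4/4 ✓ · (3,4)P 4/4 ✓ · (3,5)P 2/2 ✓ · (3,6)P 2/2 ✓
Row 4: (4,1)P 3/3 ✓ · (4,2)P 4/4 ✓ · (4,3)P 4/4 ✓ · (4,4)P 3/3 ✓ · (4,6)P 1/2 ✓
Row 5: (5,1)P 3/3 ✓ · (5,2)P 4/4 ✓ · (5,3)P 3/3 ✓ · (5,4)P 3/4 ✓ · (5,5)Q 2/3 ✓ · (5,6)Q 2/3 ✓
Row 6: (6,1)P 2/2 ✓ · (6,2)P 2/2 ✓ · (6,4)P 1/2 ✓ · (6,5)Q 2/3 ✓ · (6,6)Q 2/2 ✓
All meet the threshold, so the configuration is stable.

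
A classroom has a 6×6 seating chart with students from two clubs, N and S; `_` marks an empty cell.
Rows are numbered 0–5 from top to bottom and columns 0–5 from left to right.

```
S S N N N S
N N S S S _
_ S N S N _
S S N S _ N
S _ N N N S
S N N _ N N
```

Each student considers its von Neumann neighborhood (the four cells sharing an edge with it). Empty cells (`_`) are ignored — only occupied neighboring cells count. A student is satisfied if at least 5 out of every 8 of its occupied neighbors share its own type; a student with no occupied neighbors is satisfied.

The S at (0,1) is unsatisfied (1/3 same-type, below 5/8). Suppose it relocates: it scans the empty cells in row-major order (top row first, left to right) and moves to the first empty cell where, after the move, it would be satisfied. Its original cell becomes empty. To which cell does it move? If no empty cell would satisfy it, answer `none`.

(1,5)

Vacating (0,1). Empty cells in order:
  (1,5): 2/2 same-type → satisfied — stop here.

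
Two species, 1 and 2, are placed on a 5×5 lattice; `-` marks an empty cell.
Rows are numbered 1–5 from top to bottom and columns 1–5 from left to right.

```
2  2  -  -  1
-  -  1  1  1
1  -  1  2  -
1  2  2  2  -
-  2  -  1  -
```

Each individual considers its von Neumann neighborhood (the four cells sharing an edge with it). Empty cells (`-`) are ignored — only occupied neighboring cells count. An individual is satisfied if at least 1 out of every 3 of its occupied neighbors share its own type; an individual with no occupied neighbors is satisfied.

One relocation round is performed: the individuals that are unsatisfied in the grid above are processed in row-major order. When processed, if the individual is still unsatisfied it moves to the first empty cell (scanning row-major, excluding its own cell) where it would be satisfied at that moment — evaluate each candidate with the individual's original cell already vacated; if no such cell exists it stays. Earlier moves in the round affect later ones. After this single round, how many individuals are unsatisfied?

0

Initially unsatisfied (in order): (5,4).
  (5,4) → (1,3).
Resulting grid:
2 2 1 - 1
- - 1 1 1
1 - 1 2 -
1 2 2 2 -
- 2 - - -
All satisfied now.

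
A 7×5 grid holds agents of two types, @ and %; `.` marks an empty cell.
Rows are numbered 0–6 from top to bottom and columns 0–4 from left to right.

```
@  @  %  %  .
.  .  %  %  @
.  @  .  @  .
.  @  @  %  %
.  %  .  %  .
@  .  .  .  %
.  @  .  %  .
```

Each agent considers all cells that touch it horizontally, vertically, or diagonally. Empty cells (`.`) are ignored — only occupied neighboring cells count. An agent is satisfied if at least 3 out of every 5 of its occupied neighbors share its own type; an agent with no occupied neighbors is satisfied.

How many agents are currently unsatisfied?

(0,0)@ 1/1 satisfied
(0,1)@ 1/3 not
(0,2)% 3/4 satisfied
(0,3)% 3/4 satisfied
(1,2)% 3/6 not
(1,3)% 3/5 satisfied
(1,4)@ 1/3 not
(2,1)@ 2/3 satisfied
(2,3)@ 2/6 not
(3,1)@ 2/3 satisfied
(3,2)@ 3/6 not
(3,3)% 2/4 not
(3,4)% 2/3 satisfied
(4,1)% 0/3 not
(4,3)% 3/4 satisfied
(5,0)@ 1/2 not
(5,4)% 2/2 satisfied
(6,1)@ 1/1 satisfied
(6,3)% 1/1 satisfied
Unsatisfied: (0,1), (1,2), (1,4), (2,3), (3,2), (3,3), (4,1), (5,0) — 8 in total.

8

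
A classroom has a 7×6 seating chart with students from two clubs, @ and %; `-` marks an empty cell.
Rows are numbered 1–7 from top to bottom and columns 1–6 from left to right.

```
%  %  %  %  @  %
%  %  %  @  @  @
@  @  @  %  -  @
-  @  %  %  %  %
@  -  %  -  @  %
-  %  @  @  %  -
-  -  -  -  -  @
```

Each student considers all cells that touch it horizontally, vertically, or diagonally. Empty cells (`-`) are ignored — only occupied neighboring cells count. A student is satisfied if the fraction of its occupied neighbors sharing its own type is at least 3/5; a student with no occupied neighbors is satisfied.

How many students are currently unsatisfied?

19

Row 1: (1,1)% 3/3 ok · (1,2)% 5/5 ok · (1,3)% 4/5 ok · (1,4)% 2/5 unhappy · (1,5)@ 3/5 ok · (1,6)% 0/3 unhappy
Row 2: (2,1)% 3/5 ok · (2,2)% 5/8 ok · (2,3)% 5/8 ok · (2,4)@ 3/7 unhappy · (2,5)@ 4/7 unhappy · (2,6)@ 3/4 ok
Row 3: (3,1)@ 2/4 unhappy · (3,2)@ 3/7 unhappy · (3,3)@ 3/8 unhappy · (3,4)% 4/7 unhappy · (3,6)@ 2/4 unhappy
Row 4: (4,2)@ 4/6 ok · (4,3)% 3/6 unhappy · (4,4)% 4/6 ok · (4,5)% 4/6 ok · (4,6)% 2/4 unhappy
Row 5: (5,1)@ 1/2 unhappy · (5,3)% 3/6 unhappy · (5,5)@ 1/6 unhappy · (5,6)% 3/4 ok
Row 6: (6,2)% 1/3 unhappy · (6,3)@ 1/3 unhappy · (6,4)@ 2/4 unhappy · (6,5)% 1/4 unhappy
Row 7: (7,6)@ 0/1 unhappy
Unsatisfied: (1,4), (1,6), (2,4), (2,5), (3,1), (3,2), (3,3), (3,4), (3,6), (4,3), (4,6), (5,1), (5,3), (5,5), (6,2), (6,3), (6,4), (6,5), (7,6) — 19 in total.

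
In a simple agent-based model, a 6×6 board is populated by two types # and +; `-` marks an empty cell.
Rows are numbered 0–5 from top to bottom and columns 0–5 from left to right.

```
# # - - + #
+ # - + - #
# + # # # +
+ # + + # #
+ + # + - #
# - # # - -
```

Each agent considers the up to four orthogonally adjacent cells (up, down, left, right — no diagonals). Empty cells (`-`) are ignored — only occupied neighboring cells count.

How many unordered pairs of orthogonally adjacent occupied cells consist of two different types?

24

Scan each occupied cell's neighbors to the right and below so each pair is counted once.
From row 0: 2 unlike of 5 pairs (running 2/5).
From row 1: 5 unlike of 5 pairs (running 7/10).
From row 2: 8 unlike of 11 pairs (running 15/21).
From row 3: 5 unlike of 10 pairs (running 20/31).
From row 4: 4 unlike of 6 pairs (running 24/37).
From row 5: 0 unlike of 1 pairs (running 24/38).
Total adjacent occupied pairs: 38; unlike-type pairs: 24.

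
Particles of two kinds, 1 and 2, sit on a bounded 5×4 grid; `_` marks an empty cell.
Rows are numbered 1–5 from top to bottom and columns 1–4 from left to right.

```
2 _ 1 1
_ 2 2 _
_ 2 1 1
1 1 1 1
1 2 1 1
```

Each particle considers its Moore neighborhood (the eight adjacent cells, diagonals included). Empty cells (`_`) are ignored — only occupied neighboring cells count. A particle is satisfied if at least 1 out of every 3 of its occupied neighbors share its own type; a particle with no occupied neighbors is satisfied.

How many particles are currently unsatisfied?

(1,1)2 1/1 satisfied
(1,3)1 1/3 satisfied
(1,4)1 1/2 satisfied
(2,2)2 3/5 satisfied
(2,3)2 2/6 satisfied
(3,2)2 2/6 satisfied
(3,3)1 4/7 satisfied
(3,4)1 3/4 satisfied
(4,1)1 2/4 satisfied
(4,2)1 5/7 satisfied
(4,3)1 6/8 satisfied
(4,4)1 5/5 satisfied
(5,1)1 2/3 satisfied
(5,2)2 0/5 not
(5,3)1 4/5 satisfied
(5,4)1 3/3 satisfied
Unsatisfied: (5,2) — 1 in total.

1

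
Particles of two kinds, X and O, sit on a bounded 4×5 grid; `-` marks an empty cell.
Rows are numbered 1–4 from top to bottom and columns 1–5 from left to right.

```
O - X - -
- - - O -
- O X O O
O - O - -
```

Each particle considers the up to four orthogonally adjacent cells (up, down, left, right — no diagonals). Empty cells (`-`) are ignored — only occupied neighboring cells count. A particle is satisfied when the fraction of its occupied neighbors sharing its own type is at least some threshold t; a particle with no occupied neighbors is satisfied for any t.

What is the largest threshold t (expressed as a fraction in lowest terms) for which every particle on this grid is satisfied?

0/1

(1,1)O — no occupied neighbors
(1,3)X — no occupied neighbors
(2,4)O 1/1
(3,2)O 0/1
(3,3)X 0/3
(3,4)O 2/3
(3,5)O 1/1
(4,1)O — no occupied neighbors
(4,3)O 0/1
The smallest same-type fraction is 0/1 at (3,2), which reduces to 0/1. Any threshold above that leaves this particle unsatisfied.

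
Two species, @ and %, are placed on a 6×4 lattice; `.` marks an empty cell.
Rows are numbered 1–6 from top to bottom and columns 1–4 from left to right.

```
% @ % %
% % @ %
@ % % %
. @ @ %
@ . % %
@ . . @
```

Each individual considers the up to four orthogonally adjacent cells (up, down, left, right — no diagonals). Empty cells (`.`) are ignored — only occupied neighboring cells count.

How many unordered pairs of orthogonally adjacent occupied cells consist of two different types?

14

Scan each occupied cell's neighbors to the right and below so each pair is counted once.
Row 1: %(1,1)–@(1,2)≠ %(1,1)–%(2,1)= @(1,2)–%(1,3)≠ @(1,2)–%(2,2)≠ %(1,3)–%(1,4)= %(1,3)–@(2,3)≠ %(1,4)–%(2,4)=  → 4/7 unlike.
Row 2: %(2,1)–%(2,2)= %(2,1)–@(3,1)≠ %(2,2)–@(2,3)≠ %(2,2)–%(3,2)= @(2,3)–%(2,4)≠ @(2,3)–%(3,3)≠ %(2,4)–%(3,4)=  → 4/7 unlike.
Row 3: @(3,1)–%(3,2)≠ %(3,2)–%(3,3)= %(3,2)–@(4,2)≠ %(3,3)–%(3,4)= %(3,3)–@(4,3)≠ %(3,4)–%(4,4)=  → 3/6 unlike.
Row 4: @(4,2)–@(4,3)= @(4,3)–%(4,4)≠ @(4,3)–%(5,3)≠ %(4,4)–%(5,4)=  → 2/4 unlike.
Row 5: @(5,1)–@(6,1)= %(5,3)–%(5,4)= %(5,4)–@(6,4)≠  → 1/3 unlike.
Total adjacent occupied pairs: 27; unlike-type pairs: 14.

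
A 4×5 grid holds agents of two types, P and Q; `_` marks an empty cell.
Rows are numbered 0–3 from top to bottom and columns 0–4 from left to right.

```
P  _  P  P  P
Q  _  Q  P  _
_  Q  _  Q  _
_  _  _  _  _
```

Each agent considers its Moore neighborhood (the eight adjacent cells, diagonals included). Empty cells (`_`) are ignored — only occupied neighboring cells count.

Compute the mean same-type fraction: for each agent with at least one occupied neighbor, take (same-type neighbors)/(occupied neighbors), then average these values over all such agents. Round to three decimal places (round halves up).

0.602

Row 0: (0,0)P 0/1 · (0,2)P 2/3 · (0,3)P 3/4 · (0,4)P 2/2
Row 1: (1,0)Q 1/2 · (1,2)Q 2/5 · (1,3)P 3/5
Row 2: (2,1)Q 2/2 · (2,3)Q 1/2
Sum over 9 agents: 0/1 + 2/3 + 3/4 + 2/2 + 1/2 + 2/5 + 3/5 + 2/2 + 1/2 = 65/12; mean = 65/12 ÷ 9 = 65/108 = 0.601851… → 0.602.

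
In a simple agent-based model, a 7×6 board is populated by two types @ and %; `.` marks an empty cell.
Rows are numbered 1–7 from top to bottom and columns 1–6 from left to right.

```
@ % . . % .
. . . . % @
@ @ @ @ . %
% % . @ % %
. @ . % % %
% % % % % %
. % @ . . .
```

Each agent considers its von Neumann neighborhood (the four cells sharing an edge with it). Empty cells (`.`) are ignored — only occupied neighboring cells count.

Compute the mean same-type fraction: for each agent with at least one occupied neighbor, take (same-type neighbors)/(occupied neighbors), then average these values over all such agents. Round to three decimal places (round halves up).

Row 1: (1,1)@ 0/1 · (1,2)% 0/1 · (1,5)% 1/1
Row 2: (2,5)% 1/2 · (2,6)@ 0/2
Row 3: (3,1)@ 1/2 · (3,2)@ 2/3 · (3,3)@ 2/2 · (3,4)@ 2/2 · (3,6)% 1/2
Row 4: (4,1)% 1/2 · (4,2)% 1/3 · (4,4)@ 1/3 · (4,5)% 2/3 · (4,6)% 3/3
Row 5: (5,2)@ 0/2 · (5,4)% 2/3 · (5,5)% 4/4 · (5,6)% 3/3
Row 6: (6,1)% 1/1 · (6,2)% 3/4 · (6,3)% 2/3 · (6,4)% 3/3 · (6,5)% 3/3 · (6,6)% 2/2
Row 7: (7,2)% 1/2 · (7,3)@ 0/2
Sum over 27 agents: 0/1 + 0/1 + 1/1 + 1/2 + 0/2 + 1/2 + 2/3 + 2/2 + 2/2 + 1/2 + 1/2 + 1/3 + 1/3 + 2/3 + 3/3 + 0/2 + 2/3 + 4/4 + 3/3 + 1/1 + 3/4 + 2/3 + 3/3 + 3/3 + 2/2 + 1/2 + 0/2 = 199/12; mean = 199/12 ÷ 27 = 199/324 = 0.614197… → 0.614.

0.614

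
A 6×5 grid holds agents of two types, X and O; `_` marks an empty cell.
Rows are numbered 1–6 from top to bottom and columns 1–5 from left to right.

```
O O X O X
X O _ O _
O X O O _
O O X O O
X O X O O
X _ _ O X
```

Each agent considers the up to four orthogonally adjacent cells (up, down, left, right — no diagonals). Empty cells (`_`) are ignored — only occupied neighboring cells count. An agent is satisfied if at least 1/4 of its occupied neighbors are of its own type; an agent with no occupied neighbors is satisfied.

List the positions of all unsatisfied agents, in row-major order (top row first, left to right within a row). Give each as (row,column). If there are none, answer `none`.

(1,1)O 1/2 ok
(1,2)O 2/3 ok
(1,3)X 0/2 unhappy
(1,4)O 1/3 ok
(1,5)X 0/1 unhappy
(2,1)X 0/3 unhappy
(2,2)O 1/3 ok
(2,4)O 2/2 ok
(3,1)O 1/3 ok
(3,2)X 0/4 unhappy
(3,3)O 1/3 ok
(3,4)O 3/3 ok
(4,1)O 2/3 ok
(4,2)O 2/4 ok
(4,3)X 1/4 ok
(4,4)O 3/4 ok
(4,5)O 2/2 ok
(5,1)X 1/3 ok
(5,2)O 1/3 ok
(5,3)X 1/3 ok
(5,4)O 3/4 ok
(5,5)O 2/3 ok
(6,1)X 1/1 ok
(6,4)O 1/2 ok
(6,5)X 0/2 unhappy

(1,3), (1,5), (2,1), (3,2), (6,5)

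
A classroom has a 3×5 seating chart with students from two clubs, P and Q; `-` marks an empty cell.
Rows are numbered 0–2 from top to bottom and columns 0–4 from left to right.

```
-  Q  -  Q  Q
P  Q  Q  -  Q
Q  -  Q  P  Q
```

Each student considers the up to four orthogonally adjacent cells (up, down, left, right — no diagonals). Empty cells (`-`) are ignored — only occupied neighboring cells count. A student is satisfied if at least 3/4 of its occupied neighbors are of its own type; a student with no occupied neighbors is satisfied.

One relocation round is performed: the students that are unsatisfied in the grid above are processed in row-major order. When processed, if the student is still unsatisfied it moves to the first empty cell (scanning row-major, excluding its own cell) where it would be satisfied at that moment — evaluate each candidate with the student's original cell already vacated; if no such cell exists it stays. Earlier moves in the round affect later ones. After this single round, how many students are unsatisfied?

2

Initially unsatisfied (in order): (1,0), (1,1), (2,0), (2,2), (2,3), (2,4).
  (1,0): no empty cell satisfies it; stays.
  (1,1) → (0,2).
  (2,0) → (1,3).
  (2,2) → (2,1).
  (2,3): no empty cell satisfies it; stays.
  (2,4) → (1,1).
Resulting grid:
- Q Q Q Q
P Q Q Q Q
- Q - P -
Unsatisfied now: (1,0), (2,3).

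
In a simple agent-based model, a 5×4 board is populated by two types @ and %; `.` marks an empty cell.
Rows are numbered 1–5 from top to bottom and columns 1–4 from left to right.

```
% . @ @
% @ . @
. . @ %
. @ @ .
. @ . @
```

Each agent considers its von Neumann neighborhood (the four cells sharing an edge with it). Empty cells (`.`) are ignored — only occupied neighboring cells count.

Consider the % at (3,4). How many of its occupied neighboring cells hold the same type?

Occupied neighbors of (3,4): (2,4)=@, (3,3)=@.
Same type (%): 0 of 2.

0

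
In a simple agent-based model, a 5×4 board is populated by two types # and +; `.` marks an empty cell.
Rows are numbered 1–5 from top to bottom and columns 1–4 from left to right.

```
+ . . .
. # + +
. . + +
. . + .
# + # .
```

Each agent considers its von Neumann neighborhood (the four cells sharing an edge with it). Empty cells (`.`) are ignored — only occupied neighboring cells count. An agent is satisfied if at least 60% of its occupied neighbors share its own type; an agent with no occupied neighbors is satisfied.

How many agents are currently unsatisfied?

(1,1)+ 0/0 satisfied
(2,2)# 0/1 not
(2,3)+ 2/3 satisfied
(2,4)+ 2/2 satisfied
(3,3)+ 3/3 satisfied
(3,4)+ 2/2 satisfied
(4,3)+ 1/2 not
(5,1)# 0/1 not
(5,2)+ 0/2 not
(5,3)# 0/2 not
Unsatisfied: (2,2), (4,3), (5,1), (5,2), (5,3) — 5 in total.

5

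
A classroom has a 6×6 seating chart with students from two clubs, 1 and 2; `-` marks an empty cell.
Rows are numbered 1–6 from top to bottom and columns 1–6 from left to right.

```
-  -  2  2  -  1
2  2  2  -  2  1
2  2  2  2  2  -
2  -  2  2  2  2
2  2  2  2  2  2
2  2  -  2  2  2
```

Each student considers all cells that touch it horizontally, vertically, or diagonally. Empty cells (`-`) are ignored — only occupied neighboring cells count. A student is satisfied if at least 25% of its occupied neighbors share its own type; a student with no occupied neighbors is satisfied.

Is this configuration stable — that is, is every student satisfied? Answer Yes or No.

Row 1: (1,3)2 3/3 ✓ · (1,4)2 3/3 ✓ · (1,6)1 1/2 ✓
Row 2: (2,1)2 3/3 ✓ · (2,2)2 6/6 ✓ · (2,3)2 6/6 ✓ · (2,5)2 3/5 ✓ · (2,6)1 1/3 ✓
Row 3: (3,1)2 4/4 ✓ · (3,2)2 7/7 ✓ · (3,3)2 6/6 ✓ · (3,4)2 7/7 ✓ · (3,5)2 5/6 ✓
Row 4: (4,1)2 4/4 ✓ · (4,3)2 7/7 ✓ · (4,4)2 8/8 ✓ · (4,5)2 7/7 ✓ · (4,6)2 4/4 ✓
Row 5: (5,1)2 4/4 ✓ · (5,2)2 6/6 ✓ · (5,3)2 6/6 ✓ · (5,4)2 7/7 ✓ · (5,5)2 8/8 ✓ · (5,6)2 5/5 ✓
Row 6: (6,1)2 3/3 ✓ · (6,2)2 4/4 ✓ · (6,4)2 4/4 ✓ · (6,5)2 5/5 ✓ · (6,6)2 3/3 ✓
All meet the threshold, so the configuration is stable.

Yes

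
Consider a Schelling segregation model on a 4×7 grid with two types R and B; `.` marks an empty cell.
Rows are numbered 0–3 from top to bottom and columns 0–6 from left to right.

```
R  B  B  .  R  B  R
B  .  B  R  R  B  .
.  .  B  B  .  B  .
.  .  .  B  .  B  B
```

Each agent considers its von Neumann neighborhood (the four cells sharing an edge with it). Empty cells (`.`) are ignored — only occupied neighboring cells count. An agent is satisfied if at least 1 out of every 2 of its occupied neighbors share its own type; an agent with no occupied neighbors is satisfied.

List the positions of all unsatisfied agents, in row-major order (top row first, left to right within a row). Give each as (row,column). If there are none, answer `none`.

(0,0), (0,5), (0,6), (1,0), (1,3)

Row 0: (0,0)R 0/2 not · (0,1)B 1/2 satisfied · (0,2)B 2/2 satisfied · (0,4)R 1/2 satisfied · (0,5)B 1/3 not · (0,6)R 0/1 not
Row 1: (1,0)B 0/1 not · (1,2)B 2/3 satisfied · (1,3)R 1/3 not · (1,4)R 2/3 satisfied · (1,5)B 2/3 satisfied
Row 2: (2,2)B 2/2 satisfied · (2,3)B 2/3 satisfied · (2,5)B 2/2 satisfied
Row 3: (3,3)B 1/1 satisfied · (3,5)B 2/2 satisfied · (3,6)B 1/1 satisfied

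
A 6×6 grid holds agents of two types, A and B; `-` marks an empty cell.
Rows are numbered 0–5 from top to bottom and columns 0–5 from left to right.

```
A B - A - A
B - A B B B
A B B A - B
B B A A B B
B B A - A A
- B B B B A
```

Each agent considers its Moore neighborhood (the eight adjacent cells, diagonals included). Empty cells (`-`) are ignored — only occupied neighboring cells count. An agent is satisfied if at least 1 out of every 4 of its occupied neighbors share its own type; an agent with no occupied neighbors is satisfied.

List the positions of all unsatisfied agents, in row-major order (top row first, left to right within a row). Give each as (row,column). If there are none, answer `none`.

Row 0: (0,0)A 0/2 unhappy · (0,1)B 1/3 ok · (0,3)A 1/3 ok · (0,5)A 0/2 unhappy
Row 1: (1,0)B 2/4 ok · (1,2)A 2/6 ok · (1,3)B 2/5 ok · (1,4)B 3/6 ok · (1,5)B 2/3 ok
Row 2: (2,0)A 0/4 unhappy · (2,1)B 4/7 ok · (2,2)B 3/7 ok · (2,3)A 3/7 ok · (2,5)B 4/4 ok
Row 3: (3,0)B 4/5 ok · (3,1)B 5/8 ok · (3,2)A 3/7 ok · (3,3)A 4/6 ok · (3,4)B 2/6 ok · (3,5)B 2/4 ok
Row 4: (4,0)B 4/4 ok · (4,1)B 5/7 ok · (4,2)A 2/7 ok · (4,4)A 3/7 ok · (4,5)A 2/5 ok
Row 5: (5,1)B 3/4 ok · (5,2)B 3/4 ok · (5,3)B 2/4 ok · (5,4)B 1/4 ok · (5,5)A 2/3 ok

(0,0), (0,5), (2,0)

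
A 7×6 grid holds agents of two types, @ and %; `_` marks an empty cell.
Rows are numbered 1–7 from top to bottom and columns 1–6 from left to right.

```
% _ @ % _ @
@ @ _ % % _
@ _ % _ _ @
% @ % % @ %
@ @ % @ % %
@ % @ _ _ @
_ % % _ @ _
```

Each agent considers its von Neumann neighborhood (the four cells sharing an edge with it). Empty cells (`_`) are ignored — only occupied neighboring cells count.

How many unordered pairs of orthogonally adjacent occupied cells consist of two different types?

Scan each occupied cell's neighbors to the right and below so each pair is counted once.
Row 1: %(1,1)–@(2,1)≠ @(1,3)–%(1,4)≠ %(1,4)–%(2,4)=  → 2/3 unlike.
Row 2: @(2,1)–@(2,2)= @(2,1)–@(3,1)= %(2,4)–%(2,5)=  → 0/3 unlike.
Row 3: @(3,1)–%(4,1)≠ %(3,3)–%(4,3)= @(3,6)–%(4,6)≠  → 2/3 unlike.
Row 4: %(4,1)–@(4,2)≠ %(4,1)–@(5,1)≠ @(4,2)–%(4,3)≠ @(4,2)–@(5,2)= %(4,3)–%(4,4)= %(4,3)–%(5,3)= %(4,4)–@(4,5)≠ %(4,4)–@(5,4)≠ @(4,5)–%(4,6)≠ @(4,5)–%(5,5)≠ %(4,6)–%(5,6)=  → 7/11 unlike.
Row 5: @(5,1)–@(5,2)= @(5,1)–@(6,1)= @(5,2)–%(5,3)≠ @(5,2)–%(6,2)≠ %(5,3)–@(5,4)≠ %(5,3)–@(6,3)≠ @(5,4)–%(5,5)≠ %(5,5)–%(5,6)= %(5,6)–@(6,6)≠  → 6/9 unlike.
Row 6: @(6,1)–%(6,2)≠ %(6,2)–@(6,3)≠ %(6,2)–%(7,2)= @(6,3)–%(7,3)≠  → 3/4 unlike.
Row 7: %(7,2)–%(7,3)=  → 0/1 unlike.
Total adjacent occupied pairs: 34; unlike-type pairs: 20.

20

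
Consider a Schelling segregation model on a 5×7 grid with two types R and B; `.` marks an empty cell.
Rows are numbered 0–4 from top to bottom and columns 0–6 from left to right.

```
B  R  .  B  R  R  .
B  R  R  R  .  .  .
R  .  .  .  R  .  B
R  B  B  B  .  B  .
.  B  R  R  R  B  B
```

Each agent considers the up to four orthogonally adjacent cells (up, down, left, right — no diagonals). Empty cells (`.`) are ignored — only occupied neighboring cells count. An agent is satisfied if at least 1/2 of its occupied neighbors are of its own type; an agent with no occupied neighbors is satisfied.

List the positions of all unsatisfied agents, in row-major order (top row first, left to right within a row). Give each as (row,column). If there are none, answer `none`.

(0,3), (1,0), (4,2)

(0,0)B 1/2 ✓
(0,1)R 1/2 ✓
(0,3)B 0/2 ✗
(0,4)R 1/2 ✓
(0,5)R 1/1 ✓
(1,0)B 1/3 ✗
(1,1)R 2/3 ✓
(1,2)R 2/2 ✓
(1,3)R 1/2 ✓
(2,0)R 1/2 ✓
(2,4)R 0/0 ✓
(2,6)B 0/0 ✓
(3,0)R 1/2 ✓
(3,1)B 2/3 ✓
(3,2)B 2/3 ✓
(3,3)B 1/2 ✓
(3,5)B 1/1 ✓
(4,1)B 1/2 ✓
(4,2)R 1/3 ✗
(4,3)R 2/3 ✓
(4,4)R 1/2 ✓
(4,5)B 2/3 ✓
(4,6)B 1/1 ✓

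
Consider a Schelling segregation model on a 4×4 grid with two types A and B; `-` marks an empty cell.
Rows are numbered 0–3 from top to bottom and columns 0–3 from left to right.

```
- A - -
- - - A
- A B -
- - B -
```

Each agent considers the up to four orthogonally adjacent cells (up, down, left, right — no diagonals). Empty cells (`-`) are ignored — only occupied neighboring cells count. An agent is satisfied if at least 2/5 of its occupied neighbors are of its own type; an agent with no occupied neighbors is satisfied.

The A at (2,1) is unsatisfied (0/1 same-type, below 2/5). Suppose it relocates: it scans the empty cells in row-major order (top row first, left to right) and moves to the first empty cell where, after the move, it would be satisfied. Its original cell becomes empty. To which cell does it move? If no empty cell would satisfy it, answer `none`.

Vacating (2,1). Empty cells in order:
  (0,0): 1/1 same-type → satisfied — stop here.

(0,0)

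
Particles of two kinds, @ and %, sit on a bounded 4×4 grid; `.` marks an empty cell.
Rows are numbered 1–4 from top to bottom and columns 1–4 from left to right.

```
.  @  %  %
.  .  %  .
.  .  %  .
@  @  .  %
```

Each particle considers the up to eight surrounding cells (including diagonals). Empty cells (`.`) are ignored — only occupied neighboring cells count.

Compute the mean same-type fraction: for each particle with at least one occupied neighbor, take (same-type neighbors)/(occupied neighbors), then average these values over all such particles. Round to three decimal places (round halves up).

(1,2)@ 0/2
(1,3)% 2/3
(1,4)% 2/2
(2,3)% 3/4
(3,3)% 2/3
(4,1)@ 1/1
(4,2)@ 1/2
(4,4)% 1/1
Sum over 8 particles: 0/2 + 2/3 + 2/2 + 3/4 + 2/3 + 1/1 + 1/2 + 1/1 = 67/12; mean = 67/12 ÷ 8 = 67/96 = 0.697916… → 0.698.

0.698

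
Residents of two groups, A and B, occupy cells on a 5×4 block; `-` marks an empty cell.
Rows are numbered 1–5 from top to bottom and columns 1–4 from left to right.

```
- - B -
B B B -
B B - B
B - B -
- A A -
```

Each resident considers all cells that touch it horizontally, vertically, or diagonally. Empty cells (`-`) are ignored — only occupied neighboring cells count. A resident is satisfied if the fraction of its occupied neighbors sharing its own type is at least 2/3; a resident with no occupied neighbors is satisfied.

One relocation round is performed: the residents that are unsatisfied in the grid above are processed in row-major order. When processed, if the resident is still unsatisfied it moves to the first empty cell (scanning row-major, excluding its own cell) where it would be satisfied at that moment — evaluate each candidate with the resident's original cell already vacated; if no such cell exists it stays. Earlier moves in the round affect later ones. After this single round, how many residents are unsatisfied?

Initially unsatisfied (in order): (4,3), (5,2), (5,3).
  (4,3) → (1,1).
  (5,2) → (5,4).
  (5,3): now satisfied by earlier moves; stays.
Resulting grid:
B - B -
B B B -
B B - B
B - - -
- - A A
All satisfied now.

0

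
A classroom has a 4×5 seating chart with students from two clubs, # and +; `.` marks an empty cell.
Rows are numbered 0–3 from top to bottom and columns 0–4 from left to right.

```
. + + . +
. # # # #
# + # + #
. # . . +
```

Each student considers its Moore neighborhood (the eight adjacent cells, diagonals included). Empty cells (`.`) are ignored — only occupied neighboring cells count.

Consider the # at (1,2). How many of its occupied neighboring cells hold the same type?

Occupied neighbors of (1,2): (0,1)=+, (0,2)=+, (1,1)=#, (1,3)=#, (2,1)=+, (2,2)=#, (2,3)=+.
Same type (#): 3 of 7.

3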